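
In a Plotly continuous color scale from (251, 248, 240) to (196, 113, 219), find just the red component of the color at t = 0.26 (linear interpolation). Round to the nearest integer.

R = 251 + 0.26 × (196 − 251) = 236.7 → 237

237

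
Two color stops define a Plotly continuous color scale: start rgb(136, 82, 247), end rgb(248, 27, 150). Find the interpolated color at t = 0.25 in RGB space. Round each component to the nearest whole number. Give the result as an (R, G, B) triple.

(164, 68, 223)

R = 136 + 0.25 × (248 − 136) = 136 + 0.25 × 112 = 164 → 164
G = 82 + 0.25 × (27 − 82) = 82 + 0.25 × -55 = 68.25 → 68
B = 247 + 0.25 × (150 − 247) = 247 + 0.25 × -97 = 222.75 → 223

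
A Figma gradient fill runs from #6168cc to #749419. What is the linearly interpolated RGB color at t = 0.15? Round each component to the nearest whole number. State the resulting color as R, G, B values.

(100, 111, 177)

#6168cc → (97, 104, 204); #749419 → (116, 148, 25).
R = 97 + 0.15 × (116 − 97) = 97 + 0.15 × 19 = 99.85 → 100
G = 104 + 0.15 × (148 − 104) = 104 + 0.15 × 44 = 110.6 → 111
B = 204 + 0.15 × (25 − 204) = 204 + 0.15 × -179 = 177.15 → 177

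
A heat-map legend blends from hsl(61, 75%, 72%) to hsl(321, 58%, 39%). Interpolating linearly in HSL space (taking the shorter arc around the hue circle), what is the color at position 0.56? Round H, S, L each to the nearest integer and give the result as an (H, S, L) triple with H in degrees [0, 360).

Hue: 321 − 61 = 260°, but |260| > 180 so the shorter arc goes the other way: Δh = 260 − 360 = -100°.
H = 61 + 0.56 × (-100) = 5 → 5°
S = 75 + 0.56 × (58 − 75) = 65.48 → 65%
L = 72 + 0.56 × (39 − 72) = 53.52 → 54%

(5, 65, 54)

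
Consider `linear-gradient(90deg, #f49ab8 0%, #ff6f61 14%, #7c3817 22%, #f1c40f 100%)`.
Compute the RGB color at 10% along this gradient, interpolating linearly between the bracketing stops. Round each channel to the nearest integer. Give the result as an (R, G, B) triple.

(252, 123, 122)

10% lies between the 0% and 14% stops, so the local fraction is t = (10 − 0)/(14 − 0) = 10/14 ≈ 0.7143.
#f49ab8 → (244, 154, 184); #ff6f61 → (255, 111, 97).
R = 244 + 0.7143 × (255 − 244) = 251.857 → 252
G = 154 + 0.7143 × (111 − 154) = 123.285 → 123
B = 184 + 0.7143 × (97 − 184) = 121.856 → 122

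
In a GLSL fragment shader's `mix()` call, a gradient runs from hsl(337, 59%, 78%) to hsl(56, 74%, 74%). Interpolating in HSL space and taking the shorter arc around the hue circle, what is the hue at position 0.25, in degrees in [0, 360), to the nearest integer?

357

Hue: 56 − 337 = -281°, but |-281| > 180 so the shorter arc goes the other way: Δh = -281 + 360 = 79°.
H = 337 + 0.25 × (79) = 356.75 → 357°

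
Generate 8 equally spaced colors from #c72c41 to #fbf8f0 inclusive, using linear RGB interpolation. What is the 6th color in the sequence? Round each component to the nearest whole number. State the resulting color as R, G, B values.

With 8 swatches and endpoints inclusive, swatch 6 sits at t = (6 − 1)/(8 − 1) = 5/7 ≈ 0.7143.
#c72c41 → (199, 44, 65); #fbf8f0 → (251, 248, 240).
R = 199 + 0.7143 × (251 − 199) = 236.144 → 236
G = 44 + 0.7143 × (248 − 44) = 189.717 → 190
B = 65 + 0.7143 × (240 − 65) = 190.002 → 190

(236, 190, 190)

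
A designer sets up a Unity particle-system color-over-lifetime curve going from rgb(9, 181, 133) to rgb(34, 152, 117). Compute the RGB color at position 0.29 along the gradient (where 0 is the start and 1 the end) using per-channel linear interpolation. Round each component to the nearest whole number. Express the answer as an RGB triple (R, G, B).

(16, 173, 128)

R = 9 + 0.29 × (34 − 9) = 9 + 0.29 × 25 = 16.25 → 16
G = 181 + 0.29 × (152 − 181) = 181 + 0.29 × -29 = 172.59 → 173
B = 133 + 0.29 × (117 − 133) = 133 + 0.29 × -16 = 128.36 → 128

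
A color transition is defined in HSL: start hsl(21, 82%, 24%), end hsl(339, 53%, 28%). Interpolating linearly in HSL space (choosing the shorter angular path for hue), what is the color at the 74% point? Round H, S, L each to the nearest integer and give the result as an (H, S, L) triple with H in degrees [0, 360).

Hue: 339 − 21 = 318°, but |318| > 180 so the shorter arc goes the other way: Δh = 318 − 360 = -42°.
H = 21 + 0.74 × (-42) = -10.08 → -10 → -10 mod 360 = 350°
S = 82 + 0.74 × (53 − 82) = 60.54 → 61%
L = 24 + 0.74 × (28 − 24) = 26.96 → 27%

(350, 61, 27)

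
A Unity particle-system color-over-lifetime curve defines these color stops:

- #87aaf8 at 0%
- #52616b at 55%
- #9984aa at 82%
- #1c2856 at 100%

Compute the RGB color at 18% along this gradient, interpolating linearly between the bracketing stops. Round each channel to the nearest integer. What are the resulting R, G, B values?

18% lies between the 0% and 55% stops, so the local fraction is t = (18 − 0)/(55 − 0) = 18/55 ≈ 0.3273.
#87aaf8 → (135, 170, 248); #52616b → (82, 97, 107).
R = 135 + 0.3273 × (82 − 135) = 117.653 → 118
G = 170 + 0.3273 × (97 − 170) = 146.107 → 146
B = 248 + 0.3273 × (107 − 248) = 201.851 → 202

(118, 146, 202)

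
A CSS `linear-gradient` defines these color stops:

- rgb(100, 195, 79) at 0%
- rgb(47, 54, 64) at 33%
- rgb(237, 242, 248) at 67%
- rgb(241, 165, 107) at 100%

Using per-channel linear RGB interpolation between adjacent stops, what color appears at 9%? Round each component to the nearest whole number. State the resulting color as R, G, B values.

9% lies between the 0% and 33% stops, so the local fraction is t = (9 − 0)/(33 − 0) = 9/33 ≈ 0.2727.
R = 100 + 0.2727 × (47 − 100) = 85.547 → 86
G = 195 + 0.2727 × (54 − 195) = 156.549 → 157
B = 79 + 0.2727 × (64 − 79) = 74.909 → 75

(86, 157, 75)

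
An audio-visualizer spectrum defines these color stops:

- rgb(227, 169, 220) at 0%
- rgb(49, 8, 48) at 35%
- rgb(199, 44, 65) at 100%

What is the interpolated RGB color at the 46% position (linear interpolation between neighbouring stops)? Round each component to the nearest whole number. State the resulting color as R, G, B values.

46% lies between the 35% and 100% stops, so the local fraction is t = (46 − 35)/(100 − 35) = 11/65 ≈ 0.1692.
R = 49 + 0.1692 × (199 − 49) = 74.38 → 74
G = 8 + 0.1692 × (44 − 8) = 14.091 → 14
B = 48 + 0.1692 × (65 − 48) = 50.876 → 51

(74, 14, 51)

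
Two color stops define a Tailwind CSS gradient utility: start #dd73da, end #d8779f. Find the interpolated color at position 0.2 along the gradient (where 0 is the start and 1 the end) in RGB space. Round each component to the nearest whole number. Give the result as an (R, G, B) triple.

#dd73da → (221, 115, 218); #d8779f → (216, 119, 159).
R = 221 + 0.2 × (216 − 221) = 221 + 0.2 × -5 = 220 → 220
G = 115 + 0.2 × (119 − 115) = 115 + 0.2 × 4 = 115.8 → 116
B = 218 + 0.2 × (159 − 218) = 218 + 0.2 × -59 = 206.2 → 206

(220, 116, 206)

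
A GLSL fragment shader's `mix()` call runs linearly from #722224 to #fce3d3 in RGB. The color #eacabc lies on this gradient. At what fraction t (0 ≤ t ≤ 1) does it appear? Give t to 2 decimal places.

0.87

Invert the lerp on the G channel (largest span, 193): t = (202 − 34) / (227 − 34) = 168/193 = 0.87047.
Check on R: (234 − 114)/(252 − 114) = 0.8696 ✓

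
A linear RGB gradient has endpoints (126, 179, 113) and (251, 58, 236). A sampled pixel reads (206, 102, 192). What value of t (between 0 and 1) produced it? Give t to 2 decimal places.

0.64

Invert the lerp on the R channel (largest span, 125): t = (206 − 126) / (251 − 126) = 80/125 = 0.64.
Check on G: (102 − 179)/(58 − 179) = 0.6364 ✓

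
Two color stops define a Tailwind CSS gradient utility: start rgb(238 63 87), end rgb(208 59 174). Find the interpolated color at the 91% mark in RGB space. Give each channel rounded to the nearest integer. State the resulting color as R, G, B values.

(211, 59, 166)

91% corresponds to t = 0.91.
R = 238 + 0.91 × (208 − 238) = 238 + 0.91 × -30 = 210.7 → 211
G = 63 + 0.91 × (59 − 63) = 63 + 0.91 × -4 = 59.36 → 59
B = 87 + 0.91 × (174 − 87) = 87 + 0.91 × 87 = 166.17 → 166
So the blended color is (211, 59, 166), about #d33ba6.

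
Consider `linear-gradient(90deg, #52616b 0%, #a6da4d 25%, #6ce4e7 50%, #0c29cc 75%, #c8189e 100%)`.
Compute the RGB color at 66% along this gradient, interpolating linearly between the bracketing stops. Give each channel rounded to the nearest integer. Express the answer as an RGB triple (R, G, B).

(47, 108, 214)

66% lies between the 50% and 75% stops, so the local fraction is t = (66 − 50)/(75 − 50) = 16/25 ≈ 0.64.
#6ce4e7 → (108, 228, 231); #0c29cc → (12, 41, 204).
R = 108 + 0.64 × (12 − 108) = 46.56 → 47
G = 228 + 0.64 × (41 − 228) = 108.32 → 108
B = 231 + 0.64 × (204 − 231) = 213.72 → 214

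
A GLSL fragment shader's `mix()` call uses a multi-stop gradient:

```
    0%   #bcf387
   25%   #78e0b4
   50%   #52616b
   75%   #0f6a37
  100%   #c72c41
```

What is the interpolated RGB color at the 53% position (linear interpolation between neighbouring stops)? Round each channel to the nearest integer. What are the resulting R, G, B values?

53% lies between the 50% and 75% stops, so the local fraction is t = (53 − 50)/(75 − 50) = 3/25 ≈ 0.12.
#52616b → (82, 97, 107); #0f6a37 → (15, 106, 55).
R = 82 + 0.12 × (15 − 82) = 73.96 → 74
G = 97 + 0.12 × (106 − 97) = 98.08 → 98
B = 107 + 0.12 × (55 − 107) = 100.76 → 101

(74, 98, 101)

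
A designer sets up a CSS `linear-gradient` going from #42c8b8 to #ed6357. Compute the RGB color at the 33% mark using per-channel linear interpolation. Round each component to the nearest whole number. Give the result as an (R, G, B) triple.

#42c8b8 → (66, 200, 184); #ed6357 → (237, 99, 87).
33% corresponds to t = 0.33.
R = 66 + 0.33 × (237 − 66) = 66 + 0.33 × 171 = 122.43 → 122
G = 200 + 0.33 × (99 − 200) = 200 + 0.33 × -101 = 166.67 → 167
B = 184 + 0.33 × (87 − 184) = 184 + 0.33 × -97 = 151.99 → 152

(122, 167, 152)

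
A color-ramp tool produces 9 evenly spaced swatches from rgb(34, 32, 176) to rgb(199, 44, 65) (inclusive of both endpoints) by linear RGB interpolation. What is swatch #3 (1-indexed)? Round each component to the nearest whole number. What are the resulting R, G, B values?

With 9 swatches and endpoints inclusive, swatch 3 sits at t = (3 − 1)/(9 − 1) = 2/8 ≈ 0.25.
R = 34 + 0.25 × (199 − 34) = 75.25 → 75
G = 32 + 0.25 × (44 − 32) = 35 → 35
B = 176 + 0.25 × (65 − 176) = 148.25 → 148

(75, 35, 148)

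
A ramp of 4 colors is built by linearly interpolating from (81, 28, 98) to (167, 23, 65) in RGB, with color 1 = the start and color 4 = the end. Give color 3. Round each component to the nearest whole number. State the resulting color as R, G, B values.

With 4 swatches and endpoints inclusive, swatch 3 sits at t = (3 − 1)/(4 − 1) = 2/3 ≈ 0.6667.
R = 81 + 0.6667 × (167 − 81) = 138.336 → 138
G = 28 + 0.6667 × (23 − 28) = 24.666 → 25
B = 98 + 0.6667 × (65 − 98) = 75.999 → 76

(138, 25, 76)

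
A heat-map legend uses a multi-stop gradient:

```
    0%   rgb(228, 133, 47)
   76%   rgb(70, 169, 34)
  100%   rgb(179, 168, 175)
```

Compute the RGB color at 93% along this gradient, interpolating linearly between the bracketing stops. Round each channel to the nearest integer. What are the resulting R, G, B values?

(147, 168, 134)

93% lies between the 76% and 100% stops, so the local fraction is t = (93 − 76)/(100 − 76) = 17/24 ≈ 0.7083.
R = 70 + 0.7083 × (179 − 70) = 147.205 → 147
G = 169 + 0.7083 × (168 − 169) = 168.292 → 168
B = 34 + 0.7083 × (175 − 34) = 133.87 → 134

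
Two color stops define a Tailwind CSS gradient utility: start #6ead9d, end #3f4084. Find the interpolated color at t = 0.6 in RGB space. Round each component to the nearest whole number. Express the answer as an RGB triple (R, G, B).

(82, 108, 142)

#6ead9d → (110, 173, 157); #3f4084 → (63, 64, 132).
R = 110 + 0.6 × (63 − 110) = 110 + 0.6 × -47 = 81.8 → 82
G = 173 + 0.6 × (64 − 173) = 173 + 0.6 × -109 = 107.6 → 108
B = 157 + 0.6 × (132 − 157) = 157 + 0.6 × -25 = 142 → 142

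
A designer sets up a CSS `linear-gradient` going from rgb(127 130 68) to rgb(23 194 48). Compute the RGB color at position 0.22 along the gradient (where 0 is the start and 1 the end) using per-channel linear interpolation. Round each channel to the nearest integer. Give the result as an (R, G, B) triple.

R = 127 + 0.22 × (23 − 127) = 127 + 0.22 × -104 = 104.12 → 104
G = 130 + 0.22 × (194 − 130) = 130 + 0.22 × 64 = 144.08 → 144
B = 68 + 0.22 × (48 − 68) = 68 + 0.22 × -20 = 63.6 → 64

(104, 144, 64)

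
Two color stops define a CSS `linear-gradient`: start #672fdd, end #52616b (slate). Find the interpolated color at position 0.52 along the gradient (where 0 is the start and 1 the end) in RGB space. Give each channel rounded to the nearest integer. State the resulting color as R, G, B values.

(92, 73, 162)

#672fdd → (103, 47, 221); #52616b → (82, 97, 107).
R = 103 + 0.52 × (82 − 103) = 103 + 0.52 × -21 = 92.08 → 92
G = 47 + 0.52 × (97 − 47) = 47 + 0.52 × 50 = 73 → 73
B = 221 + 0.52 × (107 − 221) = 221 + 0.52 × -114 = 161.72 → 162
So the blended color is (92, 73, 162), about #5c49a2.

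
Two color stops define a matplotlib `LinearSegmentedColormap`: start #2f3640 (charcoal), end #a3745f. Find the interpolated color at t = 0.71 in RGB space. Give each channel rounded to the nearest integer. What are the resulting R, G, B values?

(129, 98, 86)

#2f3640 → (47, 54, 64); #a3745f → (163, 116, 95).
R = 47 + 0.71 × (163 − 47) = 47 + 0.71 × 116 = 129.36 → 129
G = 54 + 0.71 × (116 − 54) = 54 + 0.71 × 62 = 98.02 → 98
B = 64 + 0.71 × (95 − 64) = 64 + 0.71 × 31 = 86.01 → 86
So the blended color is (129, 98, 86), about #816256.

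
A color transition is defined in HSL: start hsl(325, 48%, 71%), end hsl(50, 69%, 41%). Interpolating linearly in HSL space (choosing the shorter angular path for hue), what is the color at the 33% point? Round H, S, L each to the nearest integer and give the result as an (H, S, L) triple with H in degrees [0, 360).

(353, 55, 61)

Hue: 50 − 325 = -275°, but |-275| > 180 so the shorter arc goes the other way: Δh = -275 + 360 = 85°.
H = 325 + 0.33 × (85) = 353.05 → 353°
S = 48 + 0.33 × (69 − 48) = 54.93 → 55%
L = 71 + 0.33 × (41 − 71) = 61.1 → 61%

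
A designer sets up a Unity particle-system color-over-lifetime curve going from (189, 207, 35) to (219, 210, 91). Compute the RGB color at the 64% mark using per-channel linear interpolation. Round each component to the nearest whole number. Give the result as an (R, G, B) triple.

64% corresponds to t = 0.64.
R = 189 + 0.64 × (219 − 189) = 189 + 0.64 × 30 = 208.2 → 208
G = 207 + 0.64 × (210 − 207) = 207 + 0.64 × 3 = 208.92 → 209
B = 35 + 0.64 × (91 − 35) = 35 + 0.64 × 56 = 70.84 → 71
So the blended color is (208, 209, 71), about #d0d147.

(208, 209, 71)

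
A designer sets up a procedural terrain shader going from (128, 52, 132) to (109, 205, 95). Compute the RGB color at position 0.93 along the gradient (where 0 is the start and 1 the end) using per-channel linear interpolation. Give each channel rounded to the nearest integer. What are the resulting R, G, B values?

R = 128 + 0.93 × (109 − 128) = 128 + 0.93 × -19 = 110.33 → 110
G = 52 + 0.93 × (205 − 52) = 52 + 0.93 × 153 = 194.29 → 194
B = 132 + 0.93 × (95 − 132) = 132 + 0.93 × -37 = 97.59 → 98

(110, 194, 98)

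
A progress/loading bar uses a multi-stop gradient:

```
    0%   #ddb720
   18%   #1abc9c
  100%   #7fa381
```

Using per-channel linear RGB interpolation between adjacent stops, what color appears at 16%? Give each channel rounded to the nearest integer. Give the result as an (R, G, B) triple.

(48, 187, 142)

16% lies between the 0% and 18% stops, so the local fraction is t = (16 − 0)/(18 − 0) = 16/18 ≈ 0.8889.
#ddb720 → (221, 183, 32); #1abc9c → (26, 188, 156).
R = 221 + 0.8889 × (26 − 221) = 47.665 → 48
G = 183 + 0.8889 × (188 − 183) = 187.445 → 187
B = 32 + 0.8889 × (156 − 32) = 142.224 → 142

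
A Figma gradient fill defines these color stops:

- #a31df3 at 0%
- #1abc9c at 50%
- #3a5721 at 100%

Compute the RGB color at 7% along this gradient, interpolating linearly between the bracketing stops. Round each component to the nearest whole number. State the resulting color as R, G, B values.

(144, 51, 231)

7% lies between the 0% and 50% stops, so the local fraction is t = (7 − 0)/(50 − 0) = 7/50 ≈ 0.14.
#a31df3 → (163, 29, 243); #1abc9c → (26, 188, 156).
R = 163 + 0.14 × (26 − 163) = 143.82 → 144
G = 29 + 0.14 × (188 − 29) = 51.26 → 51
B = 243 + 0.14 × (156 − 243) = 230.82 → 231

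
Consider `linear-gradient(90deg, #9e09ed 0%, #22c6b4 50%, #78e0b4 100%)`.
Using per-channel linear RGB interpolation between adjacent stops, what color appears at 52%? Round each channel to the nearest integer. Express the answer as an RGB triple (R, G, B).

52% lies between the 50% and 100% stops, so the local fraction is t = (52 − 50)/(100 − 50) = 2/50 ≈ 0.04.
#22c6b4 → (34, 198, 180); #78e0b4 → (120, 224, 180).
R = 34 + 0.04 × (120 − 34) = 37.44 → 37
G = 198 + 0.04 × (224 − 198) = 199.04 → 199
B = 180 + 0.04 × (180 − 180) = 180 → 180

(37, 199, 180)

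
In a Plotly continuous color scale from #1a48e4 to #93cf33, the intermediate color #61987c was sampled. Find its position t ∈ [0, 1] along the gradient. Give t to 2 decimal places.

0.59

Invert the lerp on the B channel (largest span, 177): t = (124 − 228) / (51 − 228) = -104/-177 = 0.58757.
Check on R: (97 − 26)/(147 − 26) = 0.5868 ✓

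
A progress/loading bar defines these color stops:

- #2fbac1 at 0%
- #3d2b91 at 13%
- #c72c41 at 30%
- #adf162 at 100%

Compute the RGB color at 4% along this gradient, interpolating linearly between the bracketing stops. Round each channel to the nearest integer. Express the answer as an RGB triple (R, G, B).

4% lies between the 0% and 13% stops, so the local fraction is t = (4 − 0)/(13 − 0) = 4/13 ≈ 0.3077.
#2fbac1 → (47, 186, 193); #3d2b91 → (61, 43, 145).
R = 47 + 0.3077 × (61 − 47) = 51.308 → 51
G = 186 + 0.3077 × (43 − 186) = 141.999 → 142
B = 193 + 0.3077 × (145 − 193) = 178.23 → 178

(51, 142, 178)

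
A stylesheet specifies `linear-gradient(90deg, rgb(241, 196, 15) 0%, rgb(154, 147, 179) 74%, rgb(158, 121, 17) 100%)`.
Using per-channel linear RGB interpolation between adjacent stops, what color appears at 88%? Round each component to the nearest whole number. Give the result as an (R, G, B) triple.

(156, 133, 92)

88% lies between the 74% and 100% stops, so the local fraction is t = (88 − 74)/(100 − 74) = 14/26 ≈ 0.5385.
R = 154 + 0.5385 × (158 − 154) = 156.154 → 156
G = 147 + 0.5385 × (121 − 147) = 132.999 → 133
B = 179 + 0.5385 × (17 − 179) = 91.763 → 92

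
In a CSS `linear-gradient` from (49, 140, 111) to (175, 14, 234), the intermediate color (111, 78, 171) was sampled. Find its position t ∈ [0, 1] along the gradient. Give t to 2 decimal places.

0.49

Invert the lerp on the R channel (largest span, 126): t = (111 − 49) / (175 − 49) = 62/126 = 0.49206.
Check on G: (78 − 140)/(14 − 140) = 0.4921 ✓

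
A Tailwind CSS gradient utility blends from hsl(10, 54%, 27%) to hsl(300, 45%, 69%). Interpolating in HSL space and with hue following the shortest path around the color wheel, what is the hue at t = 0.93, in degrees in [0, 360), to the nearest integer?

Hue: 300 − 10 = 290°, but |290| > 180 so the shorter arc goes the other way: Δh = 290 − 360 = -70°.
H = 10 + 0.93 × (-70) = -55.1 → -55 → -55 mod 360 = 305°

305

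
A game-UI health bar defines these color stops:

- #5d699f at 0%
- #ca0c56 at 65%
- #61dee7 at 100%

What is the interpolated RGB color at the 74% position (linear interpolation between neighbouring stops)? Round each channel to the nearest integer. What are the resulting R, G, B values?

(175, 66, 123)

74% lies between the 65% and 100% stops, so the local fraction is t = (74 − 65)/(100 − 65) = 9/35 ≈ 0.2571.
#ca0c56 → (202, 12, 86); #61dee7 → (97, 222, 231).
R = 202 + 0.2571 × (97 − 202) = 175.005 → 175
G = 12 + 0.2571 × (222 − 12) = 65.991 → 66
B = 86 + 0.2571 × (231 − 86) = 123.279 → 123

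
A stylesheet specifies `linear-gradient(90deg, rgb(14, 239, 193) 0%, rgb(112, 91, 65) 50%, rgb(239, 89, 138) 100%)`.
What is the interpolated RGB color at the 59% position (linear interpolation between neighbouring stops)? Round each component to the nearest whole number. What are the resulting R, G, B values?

(135, 91, 78)

59% lies between the 50% and 100% stops, so the local fraction is t = (59 − 50)/(100 − 50) = 9/50 ≈ 0.18.
R = 112 + 0.18 × (239 − 112) = 134.86 → 135
G = 91 + 0.18 × (89 − 91) = 90.64 → 91
B = 65 + 0.18 × (138 − 65) = 78.14 → 78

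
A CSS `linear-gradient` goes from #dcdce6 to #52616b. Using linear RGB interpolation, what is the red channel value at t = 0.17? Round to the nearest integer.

R₁ = 220 (from #dcdce6), R₂ = 82 (from #52616b).
R = 220 + 0.17 × (82 − 220) = 196.54 → 197

197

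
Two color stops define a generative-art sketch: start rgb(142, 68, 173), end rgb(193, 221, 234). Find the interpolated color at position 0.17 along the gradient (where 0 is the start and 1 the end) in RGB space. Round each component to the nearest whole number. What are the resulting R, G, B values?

(151, 94, 183)

R = 142 + 0.17 × (193 − 142) = 142 + 0.17 × 51 = 150.67 → 151
G = 68 + 0.17 × (221 − 68) = 68 + 0.17 × 153 = 94.01 → 94
B = 173 + 0.17 × (234 − 173) = 173 + 0.17 × 61 = 183.37 → 183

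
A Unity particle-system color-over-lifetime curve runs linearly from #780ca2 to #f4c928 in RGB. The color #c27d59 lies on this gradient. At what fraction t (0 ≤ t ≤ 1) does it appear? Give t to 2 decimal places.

Invert the lerp on the G channel (largest span, 189): t = (125 − 12) / (201 − 12) = 113/189 = 0.59788.
Check on R: (194 − 120)/(244 − 120) = 0.5968 ✓

0.60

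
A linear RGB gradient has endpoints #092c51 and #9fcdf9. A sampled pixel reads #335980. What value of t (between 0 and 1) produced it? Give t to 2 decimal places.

0.28

Invert the lerp on the B channel (largest span, 168): t = (128 − 81) / (249 − 81) = 47/168 = 0.27976.
Check on R: (51 − 9)/(159 − 9) = 0.28 ✓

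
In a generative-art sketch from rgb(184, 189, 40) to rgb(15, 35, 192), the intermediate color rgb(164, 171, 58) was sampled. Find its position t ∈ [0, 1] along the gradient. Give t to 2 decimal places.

Invert the lerp on the R channel (largest span, 169): t = (164 − 184) / (15 − 184) = -20/-169 = 0.11834.
Check on G: (171 − 189)/(35 − 189) = 0.1169 ✓

0.12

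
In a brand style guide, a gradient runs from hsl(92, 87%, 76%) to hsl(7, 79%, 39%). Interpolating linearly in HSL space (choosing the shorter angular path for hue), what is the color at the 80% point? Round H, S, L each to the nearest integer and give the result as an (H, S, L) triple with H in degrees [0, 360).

(24, 81, 46)

Hue arc: Δh = 7 − 92 = -85° (|Δh| ≤ 180, already the shorter path).
H = 92 + 0.8 × (-85) = 24 → 24°
S = 87 + 0.8 × (79 − 87) = 80.6 → 81%
L = 76 + 0.8 × (39 − 76) = 46.4 → 46%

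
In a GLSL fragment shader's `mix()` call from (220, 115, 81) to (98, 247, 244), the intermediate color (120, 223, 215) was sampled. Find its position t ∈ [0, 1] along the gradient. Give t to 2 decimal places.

Invert the lerp on the B channel (largest span, 163): t = (215 − 81) / (244 − 81) = 134/163 = 0.82209.
Check on R: (120 − 220)/(98 − 220) = 0.8197 ✓

0.82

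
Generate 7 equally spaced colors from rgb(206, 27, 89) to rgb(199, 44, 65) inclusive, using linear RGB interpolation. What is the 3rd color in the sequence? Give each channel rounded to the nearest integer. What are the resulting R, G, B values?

With 7 swatches and endpoints inclusive, swatch 3 sits at t = (3 − 1)/(7 − 1) = 2/6 ≈ 0.3333.
R = 206 + 0.3333 × (199 − 206) = 203.667 → 204
G = 27 + 0.3333 × (44 − 27) = 32.666 → 33
B = 89 + 0.3333 × (65 − 89) = 81.001 → 81

(204, 33, 81)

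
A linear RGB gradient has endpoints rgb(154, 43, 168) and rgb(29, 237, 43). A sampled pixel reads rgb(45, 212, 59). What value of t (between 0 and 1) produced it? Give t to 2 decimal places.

0.87

Invert the lerp on the G channel (largest span, 194): t = (212 − 43) / (237 − 43) = 169/194 = 0.87113.
Check on R: (45 − 154)/(29 − 154) = 0.872 ✓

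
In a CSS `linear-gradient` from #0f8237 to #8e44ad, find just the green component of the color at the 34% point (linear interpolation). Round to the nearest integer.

G₁ = 130 (from #0f8237), G₂ = 68 (from #8e44ad).
G = 130 + 0.34 × (68 − 130) = 108.92 → 109

109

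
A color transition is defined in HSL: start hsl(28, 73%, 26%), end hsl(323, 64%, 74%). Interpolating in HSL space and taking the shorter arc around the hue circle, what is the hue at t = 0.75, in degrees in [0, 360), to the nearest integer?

339

Hue: 323 − 28 = 295°, but |295| > 180 so the shorter arc goes the other way: Δh = 295 − 360 = -65°.
H = 28 + 0.75 × (-65) = -20.75 → -21 → -21 mod 360 = 339°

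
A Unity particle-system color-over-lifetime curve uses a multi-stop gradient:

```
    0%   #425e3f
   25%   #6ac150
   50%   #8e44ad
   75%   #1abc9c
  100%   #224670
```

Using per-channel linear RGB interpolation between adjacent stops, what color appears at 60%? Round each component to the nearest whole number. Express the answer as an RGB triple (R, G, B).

60% lies between the 50% and 75% stops, so the local fraction is t = (60 − 50)/(75 − 50) = 10/25 ≈ 0.4.
#8e44ad → (142, 68, 173); #1abc9c → (26, 188, 156).
R = 142 + 0.4 × (26 − 142) = 95.6 → 96
G = 68 + 0.4 × (188 − 68) = 116 → 116
B = 173 + 0.4 × (156 − 173) = 166.2 → 166

(96, 116, 166)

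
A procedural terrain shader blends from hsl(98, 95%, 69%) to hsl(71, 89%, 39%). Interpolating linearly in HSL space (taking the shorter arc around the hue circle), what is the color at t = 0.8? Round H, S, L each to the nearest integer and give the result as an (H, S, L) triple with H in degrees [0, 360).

Hue arc: Δh = 71 − 98 = -27° (|Δh| ≤ 180, already the shorter path).
H = 98 + 0.8 × (-27) = 76.4 → 76°
S = 95 + 0.8 × (89 − 95) = 90.2 → 90%
L = 69 + 0.8 × (39 − 69) = 45 → 45%

(76, 90, 45)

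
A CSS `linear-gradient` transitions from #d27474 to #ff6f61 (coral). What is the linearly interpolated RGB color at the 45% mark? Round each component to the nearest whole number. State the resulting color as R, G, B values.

#d27474 → (210, 116, 116); #ff6f61 → (255, 111, 97).
45% corresponds to t = 0.45.
R = 210 + 0.45 × (255 − 210) = 210 + 0.45 × 45 = 230.25 → 230
G = 116 + 0.45 × (111 − 116) = 116 + 0.45 × -5 = 113.75 → 114
B = 116 + 0.45 × (97 − 116) = 116 + 0.45 × -19 = 107.45 → 107
So the blended color is (230, 114, 107), about #e6726b.

(230, 114, 107)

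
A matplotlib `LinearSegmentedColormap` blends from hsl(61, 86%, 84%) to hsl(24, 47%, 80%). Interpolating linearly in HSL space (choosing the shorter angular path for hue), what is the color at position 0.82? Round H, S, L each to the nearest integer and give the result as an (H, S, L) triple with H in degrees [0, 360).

Hue arc: Δh = 24 − 61 = -37° (|Δh| ≤ 180, already the shorter path).
H = 61 + 0.82 × (-37) = 30.66 → 31°
S = 86 + 0.82 × (47 − 86) = 54.02 → 54%
L = 84 + 0.82 × (80 − 84) = 80.72 → 81%

(31, 54, 81)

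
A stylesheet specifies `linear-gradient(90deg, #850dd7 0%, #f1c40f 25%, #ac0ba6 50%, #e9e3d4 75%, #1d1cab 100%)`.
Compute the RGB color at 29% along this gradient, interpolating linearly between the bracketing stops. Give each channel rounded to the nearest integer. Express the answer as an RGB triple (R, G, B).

29% lies between the 25% and 50% stops, so the local fraction is t = (29 − 25)/(50 − 25) = 4/25 ≈ 0.16.
#f1c40f → (241, 196, 15); #ac0ba6 → (172, 11, 166).
R = 241 + 0.16 × (172 − 241) = 229.96 → 230
G = 196 + 0.16 × (11 − 196) = 166.4 → 166
B = 15 + 0.16 × (166 − 15) = 39.16 → 39

(230, 166, 39)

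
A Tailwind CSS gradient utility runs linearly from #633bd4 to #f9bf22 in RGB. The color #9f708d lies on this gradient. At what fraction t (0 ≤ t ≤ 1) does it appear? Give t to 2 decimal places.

0.40

Invert the lerp on the B channel (largest span, 178): t = (141 − 212) / (34 − 212) = -71/-178 = 0.39888.
Check on R: (159 − 99)/(249 − 99) = 0.4 ✓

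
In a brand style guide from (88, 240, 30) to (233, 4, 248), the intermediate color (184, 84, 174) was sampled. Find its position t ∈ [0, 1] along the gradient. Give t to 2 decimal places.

Invert the lerp on the G channel (largest span, 236): t = (84 − 240) / (4 − 240) = -156/-236 = 0.66102.
Check on R: (184 − 88)/(233 − 88) = 0.6621 ✓

0.66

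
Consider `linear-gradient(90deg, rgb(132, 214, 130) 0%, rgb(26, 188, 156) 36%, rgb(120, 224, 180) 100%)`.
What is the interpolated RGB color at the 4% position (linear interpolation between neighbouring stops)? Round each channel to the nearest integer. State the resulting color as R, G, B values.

4% lies between the 0% and 36% stops, so the local fraction is t = (4 − 0)/(36 − 0) = 4/36 ≈ 0.1111.
R = 132 + 0.1111 × (26 − 132) = 120.223 → 120
G = 214 + 0.1111 × (188 − 214) = 211.111 → 211
B = 130 + 0.1111 × (156 − 130) = 132.889 → 133

(120, 211, 133)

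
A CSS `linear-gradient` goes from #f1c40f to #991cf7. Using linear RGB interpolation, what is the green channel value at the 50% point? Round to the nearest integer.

G₁ = 196 (from #f1c40f), G₂ = 28 (from #991cf7).
G = 196 + 0.5 × (28 − 196) = 112 → 112

112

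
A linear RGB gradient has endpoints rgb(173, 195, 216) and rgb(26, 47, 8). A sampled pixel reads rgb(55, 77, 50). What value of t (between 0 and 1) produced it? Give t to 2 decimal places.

Invert the lerp on the B channel (largest span, 208): t = (50 − 216) / (8 − 216) = -166/-208 = 0.79808.
Check on R: (55 − 173)/(26 − 173) = 0.8027 ✓

0.80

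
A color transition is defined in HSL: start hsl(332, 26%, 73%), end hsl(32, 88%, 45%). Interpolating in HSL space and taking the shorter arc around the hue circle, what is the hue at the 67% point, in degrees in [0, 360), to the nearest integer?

12

Hue: 32 − 332 = -300°, but |-300| > 180 so the shorter arc goes the other way: Δh = -300 + 360 = 60°.
H = 332 + 0.67 × (60) = 372.2 → 372 → 372 mod 360 = 12°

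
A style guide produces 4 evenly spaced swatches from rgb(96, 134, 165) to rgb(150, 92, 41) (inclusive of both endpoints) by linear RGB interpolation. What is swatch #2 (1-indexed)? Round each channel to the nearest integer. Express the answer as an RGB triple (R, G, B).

(114, 120, 124)

With 4 swatches and endpoints inclusive, swatch 2 sits at t = (2 − 1)/(4 − 1) = 1/3 ≈ 0.3333.
R = 96 + 0.3333 × (150 − 96) = 113.998 → 114
G = 134 + 0.3333 × (92 − 134) = 120.001 → 120
B = 165 + 0.3333 × (41 − 165) = 123.671 → 124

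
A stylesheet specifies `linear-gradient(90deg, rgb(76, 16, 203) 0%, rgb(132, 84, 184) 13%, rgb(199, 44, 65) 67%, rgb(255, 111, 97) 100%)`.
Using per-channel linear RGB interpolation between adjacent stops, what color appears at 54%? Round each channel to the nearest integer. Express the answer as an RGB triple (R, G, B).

54% lies between the 13% and 67% stops, so the local fraction is t = (54 − 13)/(67 − 13) = 41/54 ≈ 0.7593.
R = 132 + 0.7593 × (199 − 132) = 182.873 → 183
G = 84 + 0.7593 × (44 − 84) = 53.628 → 54
B = 184 + 0.7593 × (65 − 184) = 93.643 → 94

(183, 54, 94)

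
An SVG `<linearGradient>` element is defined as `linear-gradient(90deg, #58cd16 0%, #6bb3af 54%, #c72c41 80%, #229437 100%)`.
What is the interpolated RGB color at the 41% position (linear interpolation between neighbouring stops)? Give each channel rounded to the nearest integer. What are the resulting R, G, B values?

41% lies between the 0% and 54% stops, so the local fraction is t = (41 − 0)/(54 − 0) = 41/54 ≈ 0.7593.
#58cd16 → (88, 205, 22); #6bb3af → (107, 179, 175).
R = 88 + 0.7593 × (107 − 88) = 102.427 → 102
G = 205 + 0.7593 × (179 − 205) = 185.258 → 185
B = 22 + 0.7593 × (175 − 22) = 138.173 → 138

(102, 185, 138)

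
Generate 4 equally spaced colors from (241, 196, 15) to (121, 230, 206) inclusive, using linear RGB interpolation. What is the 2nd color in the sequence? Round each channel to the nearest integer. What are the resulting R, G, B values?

With 4 swatches and endpoints inclusive, swatch 2 sits at t = (2 − 1)/(4 − 1) = 1/3 ≈ 0.3333.
R = 241 + 0.3333 × (121 − 241) = 201.004 → 201
G = 196 + 0.3333 × (230 − 196) = 207.332 → 207
B = 15 + 0.3333 × (206 − 15) = 78.66 → 79

(201, 207, 79)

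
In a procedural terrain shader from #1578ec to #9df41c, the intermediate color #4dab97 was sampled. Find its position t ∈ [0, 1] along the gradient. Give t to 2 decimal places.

Invert the lerp on the B channel (largest span, 208): t = (151 − 236) / (28 − 236) = -85/-208 = 0.40865.
Check on R: (77 − 21)/(157 − 21) = 0.4118 ✓

0.41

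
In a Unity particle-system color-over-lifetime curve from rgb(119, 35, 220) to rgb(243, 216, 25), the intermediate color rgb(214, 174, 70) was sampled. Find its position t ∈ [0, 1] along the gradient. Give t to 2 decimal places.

0.77

Invert the lerp on the B channel (largest span, 195): t = (70 − 220) / (25 − 220) = -150/-195 = 0.76923.
Check on R: (214 − 119)/(243 − 119) = 0.7661 ✓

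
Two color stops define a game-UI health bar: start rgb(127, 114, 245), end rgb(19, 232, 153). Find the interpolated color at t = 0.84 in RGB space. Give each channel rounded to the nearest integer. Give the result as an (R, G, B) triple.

R = 127 + 0.84 × (19 − 127) = 127 + 0.84 × -108 = 36.28 → 36
G = 114 + 0.84 × (232 − 114) = 114 + 0.84 × 118 = 213.12 → 213
B = 245 + 0.84 × (153 − 245) = 245 + 0.84 × -92 = 167.72 → 168

(36, 213, 168)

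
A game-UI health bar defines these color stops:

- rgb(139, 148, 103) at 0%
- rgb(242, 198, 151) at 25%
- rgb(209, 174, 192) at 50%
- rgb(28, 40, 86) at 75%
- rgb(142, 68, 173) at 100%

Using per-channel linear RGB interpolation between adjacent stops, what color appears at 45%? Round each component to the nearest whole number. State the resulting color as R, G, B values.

(216, 179, 184)

45% lies between the 25% and 50% stops, so the local fraction is t = (45 − 25)/(50 − 25) = 20/25 ≈ 0.8.
R = 242 + 0.8 × (209 − 242) = 215.6 → 216
G = 198 + 0.8 × (174 − 198) = 178.8 → 179
B = 151 + 0.8 × (192 − 151) = 183.8 → 184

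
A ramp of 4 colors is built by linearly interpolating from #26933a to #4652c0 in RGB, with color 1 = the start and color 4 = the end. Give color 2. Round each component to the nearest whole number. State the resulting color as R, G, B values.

(49, 125, 103)

With 4 swatches and endpoints inclusive, swatch 2 sits at t = (2 − 1)/(4 − 1) = 1/3 ≈ 0.3333.
#26933a → (38, 147, 58); #4652c0 → (70, 82, 192).
R = 38 + 0.3333 × (70 − 38) = 48.666 → 49
G = 147 + 0.3333 × (82 − 147) = 125.335 → 125
B = 58 + 0.3333 × (192 − 58) = 102.662 → 103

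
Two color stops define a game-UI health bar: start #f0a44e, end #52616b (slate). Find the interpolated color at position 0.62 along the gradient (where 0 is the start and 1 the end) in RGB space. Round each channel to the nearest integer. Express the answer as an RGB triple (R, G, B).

#f0a44e → (240, 164, 78); #52616b → (82, 97, 107).
R = 240 + 0.62 × (82 − 240) = 240 + 0.62 × -158 = 142.04 → 142
G = 164 + 0.62 × (97 − 164) = 164 + 0.62 × -67 = 122.46 → 122
B = 78 + 0.62 × (107 − 78) = 78 + 0.62 × 29 = 95.98 → 96

(142, 122, 96)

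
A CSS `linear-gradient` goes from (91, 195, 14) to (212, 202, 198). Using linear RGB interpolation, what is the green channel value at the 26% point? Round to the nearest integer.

G = 195 + 0.26 × (202 − 195) = 196.82 → 197

197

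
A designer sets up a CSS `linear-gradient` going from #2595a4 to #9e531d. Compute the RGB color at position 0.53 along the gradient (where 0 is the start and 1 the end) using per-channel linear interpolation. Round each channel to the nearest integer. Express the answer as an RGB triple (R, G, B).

#2595a4 → (37, 149, 164); #9e531d → (158, 83, 29).
R = 37 + 0.53 × (158 − 37) = 37 + 0.53 × 121 = 101.13 → 101
G = 149 + 0.53 × (83 − 149) = 149 + 0.53 × -66 = 114.02 → 114
B = 164 + 0.53 × (29 − 164) = 164 + 0.53 × -135 = 92.45 → 92
So the blended color is (101, 114, 92), about #65725c.

(101, 114, 92)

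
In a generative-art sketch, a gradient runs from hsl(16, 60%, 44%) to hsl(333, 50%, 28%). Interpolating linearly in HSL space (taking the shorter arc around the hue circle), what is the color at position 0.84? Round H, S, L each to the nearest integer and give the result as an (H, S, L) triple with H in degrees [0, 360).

Hue: 333 − 16 = 317°, but |317| > 180 so the shorter arc goes the other way: Δh = 317 − 360 = -43°.
H = 16 + 0.84 × (-43) = -20.12 → -20 → -20 mod 360 = 340°
S = 60 + 0.84 × (50 − 60) = 51.6 → 52%
L = 44 + 0.84 × (28 − 44) = 30.56 → 31%

(340, 52, 31)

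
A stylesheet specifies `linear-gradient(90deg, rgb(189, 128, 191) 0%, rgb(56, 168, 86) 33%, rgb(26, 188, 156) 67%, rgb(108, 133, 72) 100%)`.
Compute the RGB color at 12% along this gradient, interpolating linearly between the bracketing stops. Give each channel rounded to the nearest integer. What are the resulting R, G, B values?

(141, 143, 153)

12% lies between the 0% and 33% stops, so the local fraction is t = (12 − 0)/(33 − 0) = 12/33 ≈ 0.3636.
R = 189 + 0.3636 × (56 − 189) = 140.641 → 141
G = 128 + 0.3636 × (168 − 128) = 142.544 → 143
B = 191 + 0.3636 × (86 − 191) = 152.822 → 153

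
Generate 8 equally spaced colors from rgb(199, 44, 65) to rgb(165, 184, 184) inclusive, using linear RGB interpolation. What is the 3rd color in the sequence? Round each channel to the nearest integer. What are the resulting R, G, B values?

(189, 84, 99)

With 8 swatches and endpoints inclusive, swatch 3 sits at t = (3 − 1)/(8 − 1) = 2/7 ≈ 0.2857.
R = 199 + 0.2857 × (165 − 199) = 189.286 → 189
G = 44 + 0.2857 × (184 − 44) = 83.998 → 84
B = 65 + 0.2857 × (184 − 65) = 98.998 → 99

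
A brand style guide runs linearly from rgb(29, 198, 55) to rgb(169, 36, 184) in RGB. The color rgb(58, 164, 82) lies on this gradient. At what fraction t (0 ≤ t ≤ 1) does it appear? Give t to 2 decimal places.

Invert the lerp on the G channel (largest span, 162): t = (164 − 198) / (36 − 198) = -34/-162 = 0.20988.
Check on R: (58 − 29)/(169 − 29) = 0.2071 ✓

0.21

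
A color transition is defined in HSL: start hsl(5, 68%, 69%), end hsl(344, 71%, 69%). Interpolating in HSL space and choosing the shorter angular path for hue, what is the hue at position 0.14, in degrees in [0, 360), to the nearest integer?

Hue: 344 − 5 = 339°, but |339| > 180 so the shorter arc goes the other way: Δh = 339 − 360 = -21°.
H = 5 + 0.14 × (-21) = 2.06 → 2°

2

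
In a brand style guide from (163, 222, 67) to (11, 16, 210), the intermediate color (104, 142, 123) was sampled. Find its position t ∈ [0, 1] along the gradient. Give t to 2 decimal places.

0.39

Invert the lerp on the G channel (largest span, 206): t = (142 − 222) / (16 − 222) = -80/-206 = 0.38835.
Check on R: (104 − 163)/(11 − 163) = 0.3882 ✓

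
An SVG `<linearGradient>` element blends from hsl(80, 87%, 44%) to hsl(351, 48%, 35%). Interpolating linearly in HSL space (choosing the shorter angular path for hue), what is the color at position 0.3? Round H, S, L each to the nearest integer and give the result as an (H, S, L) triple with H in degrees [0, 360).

(53, 75, 41)

Hue: 351 − 80 = 271°, but |271| > 180 so the shorter arc goes the other way: Δh = 271 − 360 = -89°.
H = 80 + 0.3 × (-89) = 53.3 → 53°
S = 87 + 0.3 × (48 − 87) = 75.3 → 75%
L = 44 + 0.3 × (35 − 44) = 41.3 → 41%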